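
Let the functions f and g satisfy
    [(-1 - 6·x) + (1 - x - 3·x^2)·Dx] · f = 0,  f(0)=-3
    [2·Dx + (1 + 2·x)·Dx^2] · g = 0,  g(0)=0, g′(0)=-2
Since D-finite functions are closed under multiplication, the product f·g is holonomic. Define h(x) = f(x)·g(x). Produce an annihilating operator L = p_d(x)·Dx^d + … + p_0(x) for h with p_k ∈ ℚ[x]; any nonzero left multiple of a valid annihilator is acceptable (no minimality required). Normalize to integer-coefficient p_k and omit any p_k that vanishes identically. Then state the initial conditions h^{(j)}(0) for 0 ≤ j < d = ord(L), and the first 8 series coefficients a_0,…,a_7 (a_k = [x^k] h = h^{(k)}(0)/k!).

L = (8 + 24·x) + (18·x + 30·x^2)·Dx + (-1 - x + 5·x^2 + 6·x^3)·Dx^2  (order 2).
h: a_k = 0, 6, 0, 26, 14, 556/5, 606/5, 17838/35, …
ICs: h(0) = 0, h′(0) = 6.

f: a_k = -3, -3, -12, -21, -57, -120, -291, -651, …
g: a_k = 0, -2, 2, -8/3, 4, -32/5, 32/3, -128/7, …
Product ⇒ symmetric product L₀, ord ≤ 2.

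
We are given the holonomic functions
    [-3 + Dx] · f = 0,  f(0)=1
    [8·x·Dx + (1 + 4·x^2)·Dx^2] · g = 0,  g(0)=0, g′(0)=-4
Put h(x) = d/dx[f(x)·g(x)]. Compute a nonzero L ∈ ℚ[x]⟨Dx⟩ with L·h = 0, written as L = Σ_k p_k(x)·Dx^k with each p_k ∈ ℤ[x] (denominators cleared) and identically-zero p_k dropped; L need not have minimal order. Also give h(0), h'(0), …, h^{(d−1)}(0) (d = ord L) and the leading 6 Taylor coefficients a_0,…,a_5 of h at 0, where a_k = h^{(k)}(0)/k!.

L = (3 - 144·x + 504·x^2 - 576·x^3 + 432·x^4) + (-10 + 72·x - 240·x^2 + 288·x^3 - 288·x^4)·Dx + (3 - 8·x + 24·x^2 - 32·x^3 + 48·x^4)·Dx^2  (order 2).
h: a_k = -4, -24, -38, -8, -23/2, -135, …
ICs: h(0) = -4, h′(0) = -24.

f: a_k = 1, 3, 9/2, 9/2, 27/8, 81/40, …
g: a_k = 0, -4, 0, 16/3, 0, -64/5, …
Sym-product of L_f,L_g gives L₀ (≤ ord 2).
Differentiate: ansatz ord ≤ ord L₀ ⇒ L.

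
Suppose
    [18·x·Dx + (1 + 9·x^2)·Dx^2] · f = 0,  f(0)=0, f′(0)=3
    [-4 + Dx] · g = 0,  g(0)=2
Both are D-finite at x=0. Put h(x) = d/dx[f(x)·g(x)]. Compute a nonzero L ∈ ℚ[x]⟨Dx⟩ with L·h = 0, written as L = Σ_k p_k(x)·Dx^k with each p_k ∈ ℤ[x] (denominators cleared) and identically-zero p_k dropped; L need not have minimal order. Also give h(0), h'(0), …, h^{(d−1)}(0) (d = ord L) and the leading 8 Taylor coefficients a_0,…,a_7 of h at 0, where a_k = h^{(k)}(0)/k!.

L = (-4 - 288·x + 1548·x^2 - 2592·x^3 + 2592·x^4) + (-7 + 108·x - 531·x^2 + 972·x^3 - 1296·x^4)·Dx + (2 - 9·x + 36·x^2 - 81·x^3 + 162·x^4)·Dx^2  (order 2).
h: a_k = 6, 48, 90, -32, 86, 1488, -538/15, -1341248/105, …
ICs: h(0) = 6, h′(0) = 48.

f: a_k = 0, 3, 0, -9, 0, 243/5, 0, -2187/7, …
g: a_k = 2, 8, 16, 64/3, 64/3, 256/15, 512/45, 2048/315, …
f·g: L₀ = L_f ⊗_s L_g, ord ≤ 2·1.
h=h₀': d/dx-closure on L₀ ⇒ L.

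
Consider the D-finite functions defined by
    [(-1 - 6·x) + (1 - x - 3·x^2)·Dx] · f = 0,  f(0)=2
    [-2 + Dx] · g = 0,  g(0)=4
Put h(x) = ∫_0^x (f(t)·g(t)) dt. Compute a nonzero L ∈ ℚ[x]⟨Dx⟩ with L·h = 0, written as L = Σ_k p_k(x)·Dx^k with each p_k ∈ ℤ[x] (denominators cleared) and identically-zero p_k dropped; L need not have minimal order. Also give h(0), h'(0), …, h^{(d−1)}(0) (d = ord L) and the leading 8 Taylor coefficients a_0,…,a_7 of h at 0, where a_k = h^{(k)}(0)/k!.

f: a_k = 2, 2, 8, 14, 38, 80, 194, 434, …
g: a_k = 4, 8, 8, 16/3, 8/3, 16/15, 16/45, 32/315, …
f·g: L₀ = L_f ⊗_s L_g, ord ≤ 1·1.
h=∫h₀ ⇒ L = L₀·Dx.
L = (3 + 4·x - 6·x^2)·Dx + (-1 + x + 3·x^2)·Dx^2  (order 2).
h: a_k = 0, 8, 12, 64/3, 110/3, 344/5, 5896/45, 81848/315, …
ICs: h(0) = 0, h′(0) = 8.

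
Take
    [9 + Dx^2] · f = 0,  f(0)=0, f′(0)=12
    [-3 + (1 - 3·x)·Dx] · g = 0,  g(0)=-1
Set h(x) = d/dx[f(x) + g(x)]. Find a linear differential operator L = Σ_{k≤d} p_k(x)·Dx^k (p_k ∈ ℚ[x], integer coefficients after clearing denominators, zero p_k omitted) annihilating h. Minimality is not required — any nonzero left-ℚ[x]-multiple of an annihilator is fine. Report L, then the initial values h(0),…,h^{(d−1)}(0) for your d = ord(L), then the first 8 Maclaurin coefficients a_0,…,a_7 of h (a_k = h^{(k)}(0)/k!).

L = (702 - 324·x + 486·x^2) + (-63 + 243·x - 243·x^2 + 243·x^3)·Dx + (78 - 36·x + 54·x^2)·Dx^2 + (-7 + 27·x - 27·x^2 + 27·x^3)·Dx^3  (order 3).
h: a_k = 9, -18, -135, -324, -2349/2, -4374, -306423/20, -52488, …
ICs: h(0) = 9, h′(0) = -18, h′′(0) = -270.

f: a_k = 0, 12, 0, -18, 0, 81/10, 0, -243/140, …
g: a_k = -1, -3, -9, -27, -81, -243, -729, -2187, …
f+g: L₀ = lclm(L_f,L_g), ord ≤ 2+1.
Differentiate: ansatz ord ≤ ord L₀ ⇒ L.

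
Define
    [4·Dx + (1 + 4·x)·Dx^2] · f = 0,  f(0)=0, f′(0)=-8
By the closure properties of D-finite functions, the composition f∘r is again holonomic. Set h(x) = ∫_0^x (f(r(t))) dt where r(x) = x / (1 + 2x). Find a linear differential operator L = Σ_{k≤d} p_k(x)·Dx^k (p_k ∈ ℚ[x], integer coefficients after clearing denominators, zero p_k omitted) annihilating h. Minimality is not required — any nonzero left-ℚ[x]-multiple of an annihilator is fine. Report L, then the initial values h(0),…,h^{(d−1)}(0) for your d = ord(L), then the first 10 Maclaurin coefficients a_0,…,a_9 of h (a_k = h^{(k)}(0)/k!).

f: a_k = 0, -8, 16, -128/3, 128, -2048/5, 4096/3, -32768/7, 16384, -524288/9, …
Substitute x→r, Dx→(1/r')Dx; clear ⇒ L₀.
h=∫₀ˣh₀: take L = L₀·Dx.
L = (8 + 24·x)·Dx^2 + (1 + 8·x + 12·x^2)·Dx^3  (order 3).
h: a_k = 0, 0, -4, 32/3, -104/3, 128, -7744/15, 6656/3, -69952/7, 419840/9, …
ICs: h(0) = 0, h′(0) = 0, h′′(0) = -8.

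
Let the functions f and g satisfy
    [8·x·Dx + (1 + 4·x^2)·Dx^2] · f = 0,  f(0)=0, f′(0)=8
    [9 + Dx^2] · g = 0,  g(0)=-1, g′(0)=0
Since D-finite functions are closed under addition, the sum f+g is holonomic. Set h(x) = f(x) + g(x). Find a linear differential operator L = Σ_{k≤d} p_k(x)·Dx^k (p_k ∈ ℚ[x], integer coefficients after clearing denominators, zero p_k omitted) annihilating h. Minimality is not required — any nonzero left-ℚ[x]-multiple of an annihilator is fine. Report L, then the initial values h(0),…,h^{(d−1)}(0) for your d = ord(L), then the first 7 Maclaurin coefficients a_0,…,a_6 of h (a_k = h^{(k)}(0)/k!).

f: a_k = 0, 8, 0, -32/3, 0, 128/5, 0, …
g: a_k = -1, 0, 9/2, 0, -27/8, 0, 81/80, …
Sum ⇒ L₀ = lclm(L_f,L_g) in ℚ(x)⟨Dx⟩.
L = (-2808·x + 19008·x^3 + 10368·x^5)·Dx + (9 + 1548·x^2 + 7344·x^4 + 5184·x^6)·Dx^2 + (-312·x + 2112·x^3 + 1152·x^5)·Dx^3 + (1 + 172·x^2 + 816·x^4 + 576·x^6)·Dx^4  (order 4).
h: a_k = -1, 8, 9/2, -32/3, -27/8, 128/5, 81/80, …
ICs: h(0) = -1, h′(0) = 8, h′′(0) = 9, h′′′(0) = -64.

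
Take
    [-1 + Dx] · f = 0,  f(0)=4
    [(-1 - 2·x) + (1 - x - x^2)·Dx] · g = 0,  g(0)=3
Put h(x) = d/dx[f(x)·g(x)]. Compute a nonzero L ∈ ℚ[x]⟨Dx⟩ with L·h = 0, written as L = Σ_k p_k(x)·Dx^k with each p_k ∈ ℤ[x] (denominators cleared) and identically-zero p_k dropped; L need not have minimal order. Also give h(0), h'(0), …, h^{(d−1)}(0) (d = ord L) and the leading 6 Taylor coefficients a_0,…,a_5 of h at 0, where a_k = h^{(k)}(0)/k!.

L = (7 + 6·x - x^2 - 2·x^3 + x^4) + (-2 + x + 4·x^2 - x^4)·Dx  (order 1).
h: a_k = 24, 84, 204, 442, 893, 17347/10, …
ICs: h(0) = 24.

f: a_k = 4, 4, 2, 2/3, 1/6, 1/30, …
g: a_k = 3, 3, 6, 9, 15, 24, …
L₀ := L_f ⊗_s L_g (sym. prod.), ord ≤ 1.
h=h₀': d/dx-closure on L₀ ⇒ L.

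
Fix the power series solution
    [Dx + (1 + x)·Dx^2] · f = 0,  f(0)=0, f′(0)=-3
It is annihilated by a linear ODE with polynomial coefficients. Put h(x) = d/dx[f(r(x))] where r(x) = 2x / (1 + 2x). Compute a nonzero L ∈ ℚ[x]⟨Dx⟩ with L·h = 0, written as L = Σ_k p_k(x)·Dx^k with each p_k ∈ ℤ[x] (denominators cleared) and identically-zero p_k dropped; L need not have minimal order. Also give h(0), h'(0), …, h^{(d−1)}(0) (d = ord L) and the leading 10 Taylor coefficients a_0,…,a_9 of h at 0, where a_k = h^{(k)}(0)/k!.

f: a_k = 0, -3, 3/2, -1, 3/4, -3/5, 1/2, -3/7, 3/8, -1/3, …
f∘r: x↦r, Dx↦Dx/r' in L_f ⇒ L₀.
Differentiate: ansatz ord ≤ ord L₀ ⇒ L.
L = (6 + 16·x) + (1 + 6·x + 8·x^2)·Dx  (order 1).
h: a_k = -6, 36, -168, 720, -2976, 12096, -48768, 195840, -784896, 3142656, …
ICs: h(0) = -6.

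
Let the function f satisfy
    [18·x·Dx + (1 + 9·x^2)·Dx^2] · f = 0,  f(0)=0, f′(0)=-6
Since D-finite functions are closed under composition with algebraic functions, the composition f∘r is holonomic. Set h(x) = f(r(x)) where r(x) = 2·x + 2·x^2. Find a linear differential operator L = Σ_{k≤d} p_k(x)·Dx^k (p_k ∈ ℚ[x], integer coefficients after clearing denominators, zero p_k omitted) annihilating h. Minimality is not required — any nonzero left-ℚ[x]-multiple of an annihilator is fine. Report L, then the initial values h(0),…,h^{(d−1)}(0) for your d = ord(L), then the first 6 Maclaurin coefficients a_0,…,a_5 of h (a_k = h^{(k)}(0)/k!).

f: a_k = 0, -6, 0, 18, 0, -486/5, …
L₀ from L_f via x↦r, Dx↦r'^{-1}Dx.
L = (-2 + 72·x + 288·x^2 + 432·x^3 + 216·x^4)·Dx + (1 + 2·x + 36·x^2 + 144·x^3 + 180·x^4 + 72·x^5)·Dx^2  (order 2).
h: a_k = 0, -12, -12, 144, 432, -13392/5, …
ICs: h(0) = 0, h′(0) = -12.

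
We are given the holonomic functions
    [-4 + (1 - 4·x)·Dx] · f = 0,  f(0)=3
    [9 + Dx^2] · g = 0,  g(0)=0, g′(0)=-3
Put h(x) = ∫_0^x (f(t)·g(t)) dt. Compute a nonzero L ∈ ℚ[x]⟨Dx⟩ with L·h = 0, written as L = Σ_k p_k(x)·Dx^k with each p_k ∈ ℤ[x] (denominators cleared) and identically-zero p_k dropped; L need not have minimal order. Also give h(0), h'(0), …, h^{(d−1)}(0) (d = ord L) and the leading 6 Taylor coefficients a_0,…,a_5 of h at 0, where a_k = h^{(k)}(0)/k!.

L = (-9 + 36·x)·Dx + 8·Dx^2 + (-1 + 4·x)·Dx^3  (order 3).
h: a_k = 0, 0, -9/2, -12, -261/8, -522/5, …
ICs: h(0) = 0, h′(0) = 0, h′′(0) = -9.

f: a_k = 3, 12, 48, 192, 768, 3072, …
g: a_k = 0, -3, 0, 9/2, 0, -81/40, …
Sym-product of L_f,L_g gives L₀ (≤ ord 2).
∫: right-multiply L₀ by Dx.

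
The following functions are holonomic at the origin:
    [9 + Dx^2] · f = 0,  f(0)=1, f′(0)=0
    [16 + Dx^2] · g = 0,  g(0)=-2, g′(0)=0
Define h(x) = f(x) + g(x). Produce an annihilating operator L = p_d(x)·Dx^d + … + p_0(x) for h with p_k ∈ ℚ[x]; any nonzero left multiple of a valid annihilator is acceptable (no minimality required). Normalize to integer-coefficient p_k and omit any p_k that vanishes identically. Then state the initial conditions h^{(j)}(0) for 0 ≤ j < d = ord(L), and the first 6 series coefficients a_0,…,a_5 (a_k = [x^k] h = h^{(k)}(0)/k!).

f: a_k = 1, 0, -9/2, 0, 27/8, 0, …
g: a_k = -2, 0, 16, 0, -64/3, 0, …
Weyl lclm of L_f,L_g ⇒ L₀ (ord ≤ 4).
L = 144 + 25·Dx^2 + Dx^4  (order 4).
h: a_k = -1, 0, 23/2, 0, -431/24, 0, …
ICs: h(0) = -1, h′(0) = 0, h′′(0) = 23, h′′′(0) = 0.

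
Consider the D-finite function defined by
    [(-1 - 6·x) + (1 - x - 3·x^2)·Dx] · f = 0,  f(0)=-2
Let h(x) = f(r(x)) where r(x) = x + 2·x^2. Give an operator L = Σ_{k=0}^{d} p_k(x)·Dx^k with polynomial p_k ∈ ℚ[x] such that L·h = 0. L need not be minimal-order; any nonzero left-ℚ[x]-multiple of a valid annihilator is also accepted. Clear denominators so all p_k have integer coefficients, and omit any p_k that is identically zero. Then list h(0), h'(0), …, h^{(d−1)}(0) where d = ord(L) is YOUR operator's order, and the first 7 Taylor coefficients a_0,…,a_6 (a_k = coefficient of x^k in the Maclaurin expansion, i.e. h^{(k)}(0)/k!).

f: a_k = -2, -2, -8, -14, -38, -80, -194, …
Substitute x→r, Dx→(1/r')Dx; clear ⇒ L₀.
L = (1 + 10·x + 36·x^2 + 48·x^3) + (-1 + x + 5·x^2 + 12·x^3 + 12·x^4)·Dx  (order 1).
h: a_k = -2, -2, -12, -46, -154, -552, -2018, …
ICs: h(0) = -2.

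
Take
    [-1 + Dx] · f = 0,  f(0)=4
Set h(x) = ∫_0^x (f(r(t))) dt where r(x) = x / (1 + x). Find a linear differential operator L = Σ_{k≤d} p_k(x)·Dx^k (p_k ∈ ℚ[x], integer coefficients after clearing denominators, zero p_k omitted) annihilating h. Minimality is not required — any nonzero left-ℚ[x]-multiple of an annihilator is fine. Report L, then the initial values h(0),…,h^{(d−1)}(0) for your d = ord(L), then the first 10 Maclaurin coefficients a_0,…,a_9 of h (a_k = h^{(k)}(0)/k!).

f: a_k = 4, 4, 2, 2/3, 1/6, 1/30, 1/180, 1/1260, 1/10080, 1/90720, …
h₀=f(r): pull back L_f along r ⇒ L₀.
h=∫₀ˣh₀: take L = L₀·Dx.
L = -Dx + (1 + 2·x + x^2)·Dx^2  (order 2).
h: a_k = 0, 4, 2, -2/3, 1/6, 1/30, -19/180, 151/1260, -1091/10080, 7841/90720, …
ICs: h(0) = 0, h′(0) = 4.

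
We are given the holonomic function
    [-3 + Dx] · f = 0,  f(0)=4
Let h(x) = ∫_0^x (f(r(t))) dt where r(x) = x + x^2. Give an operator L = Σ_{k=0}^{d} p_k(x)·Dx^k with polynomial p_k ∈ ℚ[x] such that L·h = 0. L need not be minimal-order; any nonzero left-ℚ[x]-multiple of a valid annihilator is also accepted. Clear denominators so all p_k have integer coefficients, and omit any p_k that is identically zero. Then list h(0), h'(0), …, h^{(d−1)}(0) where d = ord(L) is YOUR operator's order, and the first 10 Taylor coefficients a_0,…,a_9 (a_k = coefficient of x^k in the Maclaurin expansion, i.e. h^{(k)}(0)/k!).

L = (-3 - 6·x)·Dx + Dx^2  (order 2).
h: a_k = 0, 4, 6, 10, 27/2, 171/10, 387/20, 2871/140, 4509/224, 20913/1120, …
ICs: h(0) = 0, h′(0) = 4.

f: a_k = 4, 12, 18, 18, 27/2, 81/10, 81/20, 243/140, 729/1120, 243/1120, …
L₀ from L_f via x↦r, Dx↦r'^{-1}Dx.
h=∫h₀ ⇒ L = L₀·Dx.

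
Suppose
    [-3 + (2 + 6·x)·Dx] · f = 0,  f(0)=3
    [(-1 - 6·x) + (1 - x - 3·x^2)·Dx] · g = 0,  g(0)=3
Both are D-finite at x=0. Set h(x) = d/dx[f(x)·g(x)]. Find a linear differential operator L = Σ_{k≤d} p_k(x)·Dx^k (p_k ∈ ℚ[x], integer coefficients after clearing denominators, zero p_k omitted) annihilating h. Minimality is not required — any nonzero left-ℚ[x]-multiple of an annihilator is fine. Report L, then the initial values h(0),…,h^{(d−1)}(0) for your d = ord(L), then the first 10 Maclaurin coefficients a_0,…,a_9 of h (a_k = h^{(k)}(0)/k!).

L = (35 + 378·x + 1053·x^2 + 1350·x^3 + 1215·x^4) + (-10 - 50·x - 54·x^2 + 162·x^3 + 594·x^4 + 486·x^5)·Dx  (order 1).
h: a_k = 45/2, 315/4, 5859/16, 27099/32, 816255/256, 3496797/512, 48291327/2048, 196945659/4096, 10645492311/65536, 40830463305/131072, …
ICs: h(0) = 45/2.

f: a_k = 3, 9/2, -27/8, 81/16, -1215/128, 5103/256, -45927/1024, 216513/2048, -8444007/32768, 42220035/65536, …
g: a_k = 3, 3, 12, 21, 57, 120, 291, 651, 1524, 3477, …
f·g: L₀ = L_f ⊗_s L_g, ord ≤ 1·1.
Differentiate: ansatz ord ≤ ord L₀ ⇒ L.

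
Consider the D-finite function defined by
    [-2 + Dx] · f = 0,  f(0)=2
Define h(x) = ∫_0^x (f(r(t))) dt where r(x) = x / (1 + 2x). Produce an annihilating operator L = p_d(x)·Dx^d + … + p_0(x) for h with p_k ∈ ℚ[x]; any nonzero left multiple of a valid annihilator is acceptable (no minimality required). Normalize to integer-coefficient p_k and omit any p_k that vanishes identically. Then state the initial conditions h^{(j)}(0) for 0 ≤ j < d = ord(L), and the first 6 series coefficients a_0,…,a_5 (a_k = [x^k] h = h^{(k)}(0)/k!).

f: a_k = 2, 4, 4, 8/3, 4/3, 8/15, …
f∘r: x↦r, Dx↦Dx/r' in L_f ⇒ L₀.
h=∫₀ˣh₀: take L = L₀·Dx.
L = -2·Dx + (1 + 4·x + 4·x^2)·Dx^2  (order 2).
h: a_k = 0, 2, 2, -4/3, 2/3, 4/15, …
ICs: h(0) = 0, h′(0) = 2.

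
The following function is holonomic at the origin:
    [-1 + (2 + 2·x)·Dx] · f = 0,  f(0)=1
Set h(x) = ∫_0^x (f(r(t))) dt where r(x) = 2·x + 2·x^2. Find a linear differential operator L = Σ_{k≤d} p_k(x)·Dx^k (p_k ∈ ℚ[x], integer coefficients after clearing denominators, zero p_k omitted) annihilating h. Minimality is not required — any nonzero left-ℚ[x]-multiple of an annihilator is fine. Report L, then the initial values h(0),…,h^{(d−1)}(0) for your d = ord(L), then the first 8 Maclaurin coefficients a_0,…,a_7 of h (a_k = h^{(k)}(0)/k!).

f: a_k = 1, 1/2, -1/8, 1/16, -5/128, 7/256, -21/1024, 33/2048, …
h₀=f(r): pull back L_f along r ⇒ L₀.
∫: right-multiply L₀ by Dx.
L = (-1 - 2·x)·Dx + (1 + 2·x + 2·x^2)·Dx^2  (order 2).
h: a_k = 0, 1, 1/2, 1/6, -1/8, 3/40, -1/48, -3/112, …
ICs: h(0) = 0, h′(0) = 1.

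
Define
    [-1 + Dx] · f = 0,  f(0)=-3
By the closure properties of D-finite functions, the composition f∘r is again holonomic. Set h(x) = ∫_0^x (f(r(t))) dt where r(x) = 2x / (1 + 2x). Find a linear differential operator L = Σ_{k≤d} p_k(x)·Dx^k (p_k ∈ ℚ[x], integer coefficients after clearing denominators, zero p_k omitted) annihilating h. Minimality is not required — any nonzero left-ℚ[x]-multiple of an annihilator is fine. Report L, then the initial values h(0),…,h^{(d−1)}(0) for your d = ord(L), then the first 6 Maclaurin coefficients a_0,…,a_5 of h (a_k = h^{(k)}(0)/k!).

f: a_k = -3, -3, -3/2, -1/2, -1/8, -1/40, …
Substitute x→r, Dx→(1/r')Dx; clear ⇒ L₀.
Integrate: L := L₀·Dx.
L = -2·Dx + (1 + 4·x + 4·x^2)·Dx^2  (order 2).
h: a_k = 0, -3, -3, 2, -1, -2/5, …
ICs: h(0) = 0, h′(0) = -3.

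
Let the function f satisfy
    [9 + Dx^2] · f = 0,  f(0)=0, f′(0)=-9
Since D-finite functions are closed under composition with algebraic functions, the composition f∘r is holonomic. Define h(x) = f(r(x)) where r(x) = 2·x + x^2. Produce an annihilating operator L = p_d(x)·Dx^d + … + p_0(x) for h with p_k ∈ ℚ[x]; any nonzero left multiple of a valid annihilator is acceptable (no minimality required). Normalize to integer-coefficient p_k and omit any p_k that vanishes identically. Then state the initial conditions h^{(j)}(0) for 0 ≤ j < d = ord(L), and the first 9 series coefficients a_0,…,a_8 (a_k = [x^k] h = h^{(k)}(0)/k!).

L = (36 + 108·x + 108·x^2 + 36·x^3) - Dx + (1 + x)·Dx^2  (order 2).
h: a_k = 0, -18, -9, 108, 162, -567/5, -945/2, -11178/35, 1701/5, …
ICs: h(0) = 0, h′(0) = -18.

f: a_k = 0, -9, 0, 27/2, 0, -243/40, 0, 729/560, 0, …
L₀ from L_f via x↦r, Dx↦r'^{-1}Dx.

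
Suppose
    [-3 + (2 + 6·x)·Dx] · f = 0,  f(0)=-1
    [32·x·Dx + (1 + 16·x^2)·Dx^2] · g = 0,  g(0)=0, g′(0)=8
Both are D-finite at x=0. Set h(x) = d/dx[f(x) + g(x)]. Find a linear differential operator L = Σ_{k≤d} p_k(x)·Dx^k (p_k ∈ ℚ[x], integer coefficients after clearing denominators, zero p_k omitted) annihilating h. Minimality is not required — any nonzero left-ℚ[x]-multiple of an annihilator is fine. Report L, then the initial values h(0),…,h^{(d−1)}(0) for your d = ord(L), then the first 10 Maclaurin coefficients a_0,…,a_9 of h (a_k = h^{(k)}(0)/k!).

f: a_k = -1, -3/2, 9/8, -27/16, 405/128, -1701/256, 15309/1024, -72171/2048, 2814669/32768, -14073345/65536, …
g: a_k = 0, 8, 0, -128/3, 0, 2048/5, 0, -32768/7, 0, 524288/9, …
h₀=f+g: left-lcm gives L₀, ord ≤ 3.
h=h₀': d/dx-closure on L₀ ⇒ L.
L = (-192 - 1440·x + 9216·x^2 + 13824·x^3) + (-155 - 768·x + 4128·x^2 + 36864·x^3 + 48384·x^4)·Dx + (-6 + 110·x + 576·x^2 + 2624·x^3 + 10752·x^4 + 13824·x^5)·Dx^2  (order 2).
h: a_k = 13/2, 9/4, -2129/16, 405/32, 515783/256, 45927/512, -67614061/2048, 2814669/4096, 34233078263/65536, 717740595/131072, …
ICs: h(0) = 13/2, h′(0) = 9/4.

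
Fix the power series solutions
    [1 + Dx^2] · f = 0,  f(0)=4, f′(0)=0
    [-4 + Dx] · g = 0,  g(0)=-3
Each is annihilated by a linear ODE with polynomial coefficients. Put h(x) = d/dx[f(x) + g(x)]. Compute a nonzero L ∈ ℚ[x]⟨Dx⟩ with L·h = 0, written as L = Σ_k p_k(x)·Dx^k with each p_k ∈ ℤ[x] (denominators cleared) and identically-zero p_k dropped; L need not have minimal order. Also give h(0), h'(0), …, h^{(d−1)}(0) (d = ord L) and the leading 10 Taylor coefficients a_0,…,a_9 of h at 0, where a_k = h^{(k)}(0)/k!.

f: a_k = 4, 0, -2, 0, 1/6, 0, -1/180, 0, 1/10080, 0, …
g: a_k = -3, -12, -24, -32, -32, -128/5, -256/15, -1024/105, -512/105, -2048/945, …
Sum ⇒ L₀ = lclm(L_f,L_g) in ℚ(x)⟨Dx⟩.
Differentiate: ansatz ord ≤ ord L₀ ⇒ L.
L = 4 - Dx + 4·Dx^2 - Dx^3  (order 3).
h: a_k = -12, -52, -96, -382/3, -128, -3073/30, -1024/15, -49151/1260, -2048/105, -786433/90720, …
ICs: h(0) = -12, h′(0) = -52, h′′(0) = -192.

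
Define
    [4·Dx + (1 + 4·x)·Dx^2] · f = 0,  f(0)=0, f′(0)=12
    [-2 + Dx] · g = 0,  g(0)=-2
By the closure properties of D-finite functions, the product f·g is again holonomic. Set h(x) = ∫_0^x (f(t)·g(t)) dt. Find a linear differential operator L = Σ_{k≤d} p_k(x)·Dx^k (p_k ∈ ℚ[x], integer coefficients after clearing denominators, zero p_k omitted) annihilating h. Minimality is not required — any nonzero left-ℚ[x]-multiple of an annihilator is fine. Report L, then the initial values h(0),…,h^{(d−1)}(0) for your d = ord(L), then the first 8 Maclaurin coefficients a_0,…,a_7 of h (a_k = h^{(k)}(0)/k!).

L = (-4 + 16·x)·Dx - 16·x·Dx^2 + (1 + 4·x)·Dx^3  (order 3).
h: a_k = 0, 0, -12, 0, -20, 192/5, -1672/15, 6784/21, …
ICs: h(0) = 0, h′(0) = 0, h′′(0) = -24.

f: a_k = 0, 12, -24, 64, -192, 3072/5, -2048, 49152/7, …
g: a_k = -2, -4, -4, -8/3, -4/3, -8/15, -8/45, -16/315, …
h₀=f·g: eliminate ⇒ L₀, order ≤ 2·1.
∫: right-multiply L₀ by Dx.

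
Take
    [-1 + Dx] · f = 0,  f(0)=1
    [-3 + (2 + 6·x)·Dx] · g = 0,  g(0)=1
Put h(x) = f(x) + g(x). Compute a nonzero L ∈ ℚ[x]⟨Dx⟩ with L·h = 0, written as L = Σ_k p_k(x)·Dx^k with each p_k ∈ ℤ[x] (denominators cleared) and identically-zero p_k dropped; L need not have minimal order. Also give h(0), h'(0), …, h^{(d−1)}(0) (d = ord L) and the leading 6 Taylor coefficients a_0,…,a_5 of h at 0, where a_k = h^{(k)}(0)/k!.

f: a_k = 1, 1, 1/2, 1/6, 1/24, 1/120, …
g: a_k = 1, 3/2, -9/8, 27/16, -405/128, 1701/256, …
L₀ := lclm(L_f,L_g); ord L₀ ≤ 1+1.
L = (15 + 18·x) + (-13 - 24·x - 36·x^2)·Dx + (-2 + 6·x + 36·x^2)·Dx^2  (order 2).
h: a_k = 2, 5/2, -5/8, 89/48, -1199/384, 25547/3840, …
ICs: h(0) = 2, h′(0) = 5/2.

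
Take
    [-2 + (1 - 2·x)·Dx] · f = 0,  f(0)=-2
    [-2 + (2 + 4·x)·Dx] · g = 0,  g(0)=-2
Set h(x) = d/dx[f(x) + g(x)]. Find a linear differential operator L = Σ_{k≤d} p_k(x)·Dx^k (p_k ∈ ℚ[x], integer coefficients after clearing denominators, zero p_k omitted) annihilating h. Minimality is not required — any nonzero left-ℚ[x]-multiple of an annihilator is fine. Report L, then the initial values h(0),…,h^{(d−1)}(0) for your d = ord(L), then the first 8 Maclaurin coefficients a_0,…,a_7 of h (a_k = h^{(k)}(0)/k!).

f: a_k = -2, -4, -8, -16, -32, -64, -128, -256, …
g: a_k = -2, -2, 1, -1, 5/4, -7/4, 21/8, -33/8, …
f+g: L₀ = lclm(L_f,L_g), ord ≤ 1+1.
Differentiate: ansatz ord ≤ ord L₀ ⇒ L.
L = (-36 - 24·x) + (-21 - 108·x - 84·x^2)·Dx + (5 + 6·x - 20·x^2 - 24·x^3)·Dx^2  (order 2).
h: a_k = -6, -14, -51, -123, -1315/4, -3009/4, -14567/8, -32339/8, …
ICs: h(0) = -6, h′(0) = -14.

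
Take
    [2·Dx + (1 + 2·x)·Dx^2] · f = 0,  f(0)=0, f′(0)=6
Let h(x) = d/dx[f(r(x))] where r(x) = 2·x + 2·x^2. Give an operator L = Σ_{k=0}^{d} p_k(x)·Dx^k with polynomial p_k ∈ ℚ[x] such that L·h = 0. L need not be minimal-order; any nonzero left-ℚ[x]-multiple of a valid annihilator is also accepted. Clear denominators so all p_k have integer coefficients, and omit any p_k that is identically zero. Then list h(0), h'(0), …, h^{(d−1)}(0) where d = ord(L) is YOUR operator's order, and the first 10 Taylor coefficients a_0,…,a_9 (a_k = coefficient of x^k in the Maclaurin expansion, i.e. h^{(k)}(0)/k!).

L = 2 + (1 + 2·x)·Dx  (order 1).
h: a_k = 12, -24, 48, -96, 192, -384, 768, -1536, 3072, -6144, …
ICs: h(0) = 12.

f: a_k = 0, 6, -6, 8, -12, 96/5, -32, 384/7, -96, 512/3, …
h₀=f(r): pull back L_f along r ⇒ L₀.
Differentiate: ansatz ord ≤ ord L₀ ⇒ L.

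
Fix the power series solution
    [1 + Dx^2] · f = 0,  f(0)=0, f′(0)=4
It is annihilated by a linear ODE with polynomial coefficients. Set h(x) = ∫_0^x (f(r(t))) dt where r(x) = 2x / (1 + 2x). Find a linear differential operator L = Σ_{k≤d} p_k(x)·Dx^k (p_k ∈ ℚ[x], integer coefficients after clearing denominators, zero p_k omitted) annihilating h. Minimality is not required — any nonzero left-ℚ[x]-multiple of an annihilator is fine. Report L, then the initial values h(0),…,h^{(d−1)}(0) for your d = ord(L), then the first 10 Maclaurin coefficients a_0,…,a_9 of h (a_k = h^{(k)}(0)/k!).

f: a_k = 0, 4, 0, -2/3, 0, 1/30, 0, -1/1260, 0, 1/90720, …
Substitute x→r, Dx→(1/r')Dx; clear ⇒ L₀.
h=∫₀ˣh₀: take L = L₀·Dx.
L = 4·Dx + (4 + 24·x + 48·x^2 + 32·x^3)·Dx^2 + (1 + 8·x + 24·x^2 + 32·x^3 + 16·x^4)·Dx^3  (order 3).
h: a_k = 0, 0, 4, -16/3, 20/3, -32/5, 8/45, 160/7, -27724/315, 101824/405, …
ICs: h(0) = 0, h′(0) = 0, h′′(0) = 8.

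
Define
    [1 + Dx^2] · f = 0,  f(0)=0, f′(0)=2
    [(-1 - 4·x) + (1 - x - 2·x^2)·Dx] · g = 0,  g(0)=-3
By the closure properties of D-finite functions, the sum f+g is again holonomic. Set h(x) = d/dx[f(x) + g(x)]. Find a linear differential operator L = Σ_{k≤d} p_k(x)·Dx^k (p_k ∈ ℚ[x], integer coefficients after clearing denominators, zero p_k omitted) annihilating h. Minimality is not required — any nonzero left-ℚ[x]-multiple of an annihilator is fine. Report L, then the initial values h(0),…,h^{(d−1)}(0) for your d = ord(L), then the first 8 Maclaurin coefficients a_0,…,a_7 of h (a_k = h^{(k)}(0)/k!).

f: a_k = 0, 2, 0, -1/3, 0, 1/60, 0, -1/2520, …
g: a_k = -3, -3, -9, -15, -33, -63, -129, -255, …
h₀=f+g: left-lcm gives L₀, ord ≤ 3.
h=h₀': d/dx-closure on L₀ ⇒ L.
L = (270 + 1200·x + 2862·x^2 + 1860·x^3 + 1920·x^4 + 144·x^5 + 96·x^6) + (-31 - 115·x + 75·x^2 + 241·x^3 + 430·x^4 + 372·x^5 + 56·x^6 + 32·x^7)·Dx + (270 + 1200·x + 2862·x^2 + 1860·x^3 + 1920·x^4 + 144·x^5 + 96·x^6)·Dx^2 + (-31 - 115·x + 75·x^2 + 241·x^3 + 430·x^4 + 372·x^5 + 56·x^6 + 32·x^7)·Dx^3  (order 3).
h: a_k = -1, -18, -46, -132, -3779/12, -774, -642601/360, -4104, …
ICs: h(0) = -1, h′(0) = -18, h′′(0) = -92.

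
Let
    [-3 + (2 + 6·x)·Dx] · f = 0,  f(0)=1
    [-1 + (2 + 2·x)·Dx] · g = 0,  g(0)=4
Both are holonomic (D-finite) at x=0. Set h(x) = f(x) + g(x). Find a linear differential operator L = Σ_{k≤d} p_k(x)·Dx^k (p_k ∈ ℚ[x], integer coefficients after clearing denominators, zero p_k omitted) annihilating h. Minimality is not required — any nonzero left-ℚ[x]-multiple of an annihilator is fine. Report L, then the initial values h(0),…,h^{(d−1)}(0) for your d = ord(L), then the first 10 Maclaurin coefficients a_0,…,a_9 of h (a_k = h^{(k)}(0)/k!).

L = -3 + (8 + 12·x)·Dx + (4 + 16·x + 12·x^2)·Dx^2  (order 2).
h: a_k = 5, 7/2, -13/8, 31/16, -425/128, 1729/256, -15393/1024, 72303/2048, -2816385/32768, 14076205/65536, …
ICs: h(0) = 5, h′(0) = 7/2.

f: a_k = 1, 3/2, -9/8, 27/16, -405/128, 1701/256, -15309/1024, 72171/2048, -2814669/32768, 14073345/65536, …
g: a_k = 4, 2, -1/2, 1/4, -5/32, 7/64, -21/256, 33/512, -429/8192, 715/16384, …
L₀ := lclm(L_f,L_g); ord L₀ ≤ 1+1.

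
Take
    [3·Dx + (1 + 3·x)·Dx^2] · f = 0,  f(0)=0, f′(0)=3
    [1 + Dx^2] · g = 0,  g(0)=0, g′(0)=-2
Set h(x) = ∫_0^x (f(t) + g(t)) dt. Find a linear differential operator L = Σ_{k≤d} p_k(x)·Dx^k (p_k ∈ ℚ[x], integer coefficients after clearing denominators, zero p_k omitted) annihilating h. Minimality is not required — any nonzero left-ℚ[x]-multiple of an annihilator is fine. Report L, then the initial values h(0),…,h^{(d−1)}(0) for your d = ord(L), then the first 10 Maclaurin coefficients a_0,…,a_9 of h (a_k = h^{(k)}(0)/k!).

f: a_k = 0, 3, -9/2, 9, -81/4, 243/5, -243/2, 2187/7, -6561/8, 2187, …
g: a_k = 0, -2, 0, 1/3, 0, -1/60, 0, 1/2520, 0, -1/181440, …
Weyl lclm of L_f,L_g ⇒ L₀ (ord ≤ 4).
∫: right-multiply L₀ by Dx.
L = (165 + 18·x + 27·x^2)·Dx^2 + (19 + 63·x + 27·x^2 + 27·x^3)·Dx^3 + (165 + 18·x + 27·x^2)·Dx^4 + (19 + 63·x + 27·x^2 + 27·x^3)·Dx^5  (order 5).
h: a_k = 0, 0, 1/2, -3/2, 7/3, -81/20, 583/72, -243/14, 787321/20160, -729/8, …
ICs: h(0) = 0, h′(0) = 0, h′′(0) = 1, h′′′(0) = -9, h′′′′(0) = 56.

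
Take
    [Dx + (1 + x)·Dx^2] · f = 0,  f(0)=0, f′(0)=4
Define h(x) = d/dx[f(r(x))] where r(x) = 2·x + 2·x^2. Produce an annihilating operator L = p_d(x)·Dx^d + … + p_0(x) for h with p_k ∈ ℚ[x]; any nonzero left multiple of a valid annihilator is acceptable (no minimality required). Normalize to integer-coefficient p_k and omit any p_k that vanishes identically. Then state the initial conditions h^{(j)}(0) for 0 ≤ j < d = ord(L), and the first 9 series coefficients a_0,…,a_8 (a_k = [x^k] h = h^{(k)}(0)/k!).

f: a_k = 0, 4, -2, 4/3, -1, 4/5, -2/3, 4/7, -1/2, …
Substitute x→r, Dx→(1/r')Dx; clear ⇒ L₀.
h₀' ⇒ L via d/dx closure of L₀.
L = (4·x + 4·x^2) + (1 + 4·x + 6·x^2 + 4·x^3)·Dx  (order 1).
h: a_k = 8, 0, -16, 32, -32, 0, 64, -128, 128, …
ICs: h(0) = 8.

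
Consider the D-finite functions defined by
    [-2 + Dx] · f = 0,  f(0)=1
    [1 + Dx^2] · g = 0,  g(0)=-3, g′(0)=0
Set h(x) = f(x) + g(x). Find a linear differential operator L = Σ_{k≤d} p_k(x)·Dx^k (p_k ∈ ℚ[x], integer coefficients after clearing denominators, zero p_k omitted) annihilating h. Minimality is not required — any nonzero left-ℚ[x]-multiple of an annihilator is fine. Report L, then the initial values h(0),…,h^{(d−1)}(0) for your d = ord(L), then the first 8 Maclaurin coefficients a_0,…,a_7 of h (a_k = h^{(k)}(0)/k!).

L = -2 + Dx - 2·Dx^2 + Dx^3  (order 3).
h: a_k = -2, 2, 7/2, 4/3, 13/24, 4/15, 67/720, 8/315, …
ICs: h(0) = -2, h′(0) = 2, h′′(0) = 7.

f: a_k = 1, 2, 2, 4/3, 2/3, 4/15, 4/45, 8/315, …
g: a_k = -3, 0, 3/2, 0, -1/8, 0, 1/240, 0, …
f+g: L₀ = lclm(L_f,L_g), ord ≤ 1+2.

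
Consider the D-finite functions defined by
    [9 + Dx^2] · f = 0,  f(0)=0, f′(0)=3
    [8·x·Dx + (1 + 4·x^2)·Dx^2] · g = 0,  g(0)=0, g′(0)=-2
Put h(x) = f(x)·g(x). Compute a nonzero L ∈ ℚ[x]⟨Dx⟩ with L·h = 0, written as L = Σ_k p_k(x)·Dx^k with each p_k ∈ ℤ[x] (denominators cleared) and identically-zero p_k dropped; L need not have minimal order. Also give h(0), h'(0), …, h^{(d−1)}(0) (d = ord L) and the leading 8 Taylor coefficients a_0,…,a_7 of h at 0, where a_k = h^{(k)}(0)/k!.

L = (2925 + 31536·x^2 + 95904·x^4 + 186624·x^6 + 186624·x^8) + (2448·x + 20160·x^3 + 62208·x^5 + 82944·x^7)·Dx + (442 + 5088·x^2 + 19008·x^4 + 41472·x^6 + 41472·x^8)·Dx^2 + (272·x + 2240·x^3 + 6912·x^5 + 9216·x^7)·Dx^3 + (13 + 176·x^2 + 928·x^4 + 2304·x^6 + 2304·x^8)·Dx^4  (order 4).
h: a_k = 0, 0, -6, 0, 17, 0, -141/4, 0, …
ICs: h(0) = 0, h′(0) = 0, h′′(0) = -12, h′′′(0) = 0.

f: a_k = 0, 3, 0, -9/2, 0, 81/40, 0, -243/560, …
g: a_k = 0, -2, 0, 8/3, 0, -32/5, 0, 128/7, …
Product ⇒ symmetric product L₀, ord ≤ 4.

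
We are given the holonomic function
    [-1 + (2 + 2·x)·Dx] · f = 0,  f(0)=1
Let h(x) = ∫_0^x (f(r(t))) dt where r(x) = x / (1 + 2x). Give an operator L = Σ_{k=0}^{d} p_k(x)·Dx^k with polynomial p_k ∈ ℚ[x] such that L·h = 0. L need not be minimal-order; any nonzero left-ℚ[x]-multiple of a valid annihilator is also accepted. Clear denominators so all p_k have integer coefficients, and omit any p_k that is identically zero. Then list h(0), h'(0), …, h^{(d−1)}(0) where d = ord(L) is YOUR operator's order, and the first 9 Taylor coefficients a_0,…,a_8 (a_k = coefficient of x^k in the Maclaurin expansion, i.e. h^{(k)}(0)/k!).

L = -Dx + (2 + 10·x + 12·x^2)·Dx^2  (order 2).
h: a_k = 0, 1, 1/4, -3/8, 41/64, -757/640, 1181/512, -33645/7168, 162105/16384, …
ICs: h(0) = 0, h′(0) = 1.

f: a_k = 1, 1/2, -1/8, 1/16, -5/128, 7/256, -21/1024, 33/2048, -429/32768, …
Substitute x→r, Dx→(1/r')Dx; clear ⇒ L₀.
∫: right-multiply L₀ by Dx.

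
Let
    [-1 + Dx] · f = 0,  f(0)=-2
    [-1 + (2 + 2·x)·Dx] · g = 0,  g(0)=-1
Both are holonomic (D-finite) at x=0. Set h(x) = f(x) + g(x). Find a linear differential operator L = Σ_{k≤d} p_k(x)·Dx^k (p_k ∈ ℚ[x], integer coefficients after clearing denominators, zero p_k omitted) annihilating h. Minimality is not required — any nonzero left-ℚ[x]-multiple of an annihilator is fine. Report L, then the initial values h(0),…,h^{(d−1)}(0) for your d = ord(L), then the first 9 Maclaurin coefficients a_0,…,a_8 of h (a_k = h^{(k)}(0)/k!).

f: a_k = -2, -2, -1, -1/3, -1/12, -1/60, -1/360, -1/2520, -1/20160, …
g: a_k = -1, -1/2, 1/8, -1/16, 5/128, -7/256, 21/1024, -33/2048, 429/32768, …
L₀ := lclm(L_f,L_g); ord L₀ ≤ 1+1.
L = (3 + 2·x) + (-5 - 8·x - 4·x^2)·Dx + (2 + 6·x + 4·x^2)·Dx^2  (order 2).
h: a_k = -3, -5/2, -7/8, -19/48, -17/384, -169/3840, 817/46080, -10651/645120, 134623/10321920, …
ICs: h(0) = -3, h′(0) = -5/2.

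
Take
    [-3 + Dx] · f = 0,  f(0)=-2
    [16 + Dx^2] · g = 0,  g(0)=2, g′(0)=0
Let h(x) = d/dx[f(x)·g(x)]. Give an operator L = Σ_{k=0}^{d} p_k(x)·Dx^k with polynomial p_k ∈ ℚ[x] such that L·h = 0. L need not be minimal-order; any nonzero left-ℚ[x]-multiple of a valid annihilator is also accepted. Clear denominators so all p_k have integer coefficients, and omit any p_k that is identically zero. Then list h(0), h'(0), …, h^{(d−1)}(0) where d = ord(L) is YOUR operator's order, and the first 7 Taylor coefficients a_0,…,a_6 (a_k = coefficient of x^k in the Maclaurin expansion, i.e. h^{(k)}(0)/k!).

L = 25 - 6·Dx + Dx^2  (order 2).
h: a_k = -12, 28, 234, 1054/3, 79/2, -11753/30, -25481/60, …
ICs: h(0) = -12, h′(0) = 28.

f: a_k = -2, -6, -9, -9, -27/4, -81/20, -81/40, …
g: a_k = 2, 0, -16, 0, 64/3, 0, -512/45, …
f·g: L₀ = L_f ⊗_s L_g, ord ≤ 1·2.
Derive L from L₀ (diff closure).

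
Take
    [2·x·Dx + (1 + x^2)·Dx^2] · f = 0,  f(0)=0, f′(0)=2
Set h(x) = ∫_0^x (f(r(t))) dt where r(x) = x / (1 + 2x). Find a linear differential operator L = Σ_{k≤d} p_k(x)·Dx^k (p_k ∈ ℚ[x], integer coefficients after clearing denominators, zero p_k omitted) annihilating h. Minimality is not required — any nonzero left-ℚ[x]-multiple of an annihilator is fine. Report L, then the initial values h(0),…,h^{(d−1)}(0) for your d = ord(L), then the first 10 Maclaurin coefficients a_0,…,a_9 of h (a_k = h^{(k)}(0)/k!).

L = (4 + 10·x)·Dx^2 + (1 + 4·x + 5·x^2)·Dx^3  (order 3).
h: a_k = 0, 0, 1, -4/3, 11/6, -12/5, 41/15, -44/21, -29/28, 28/3, …
ICs: h(0) = 0, h′(0) = 0, h′′(0) = 2.

f: a_k = 0, 2, 0, -2/3, 0, 2/5, 0, -2/7, 0, 2/9, …
L₀ from L_f via x↦r, Dx↦r'^{-1}Dx.
Integrate: L := L₀·Dx.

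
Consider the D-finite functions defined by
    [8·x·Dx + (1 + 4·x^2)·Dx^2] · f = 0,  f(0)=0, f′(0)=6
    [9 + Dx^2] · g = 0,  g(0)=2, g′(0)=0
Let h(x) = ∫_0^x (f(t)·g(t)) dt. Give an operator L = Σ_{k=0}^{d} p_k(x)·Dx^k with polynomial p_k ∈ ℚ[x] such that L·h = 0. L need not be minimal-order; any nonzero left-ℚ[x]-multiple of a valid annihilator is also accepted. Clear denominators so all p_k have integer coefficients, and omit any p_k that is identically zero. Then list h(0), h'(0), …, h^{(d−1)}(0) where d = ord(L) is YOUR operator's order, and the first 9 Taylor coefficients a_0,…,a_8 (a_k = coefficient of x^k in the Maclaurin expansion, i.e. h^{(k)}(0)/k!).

f: a_k = 0, 6, 0, -8, 0, 96/5, 0, -384/7, 0, …
g: a_k = 2, 0, -9, 0, 27/4, 0, -81/40, 0, 729/2240, …
f·g: L₀ = L_f ⊗_s L_g, ord ≤ 2·2.
Integrate: L := L₀·Dx.
L = (2925 + 31536·x^2 + 95904·x^4 + 186624·x^6 + 186624·x^8)·Dx + (2448·x + 20160·x^3 + 62208·x^5 + 82944·x^7)·Dx^2 + (442 + 5088·x^2 + 19008·x^4 + 41472·x^6 + 41472·x^8)·Dx^3 + (272·x + 2240·x^3 + 6912·x^5 + 9216·x^7)·Dx^4 + (13 + 176·x^2 + 928·x^4 + 2304·x^6 + 2304·x^8)·Dx^5  (order 5).
h: a_k = 0, 0, 6, 0, -35/2, 0, 503/20, 0, -48813/1120, …
ICs: h(0) = 0, h′(0) = 0, h′′(0) = 12, h′′′(0) = 0, h′′′′(0) = -420.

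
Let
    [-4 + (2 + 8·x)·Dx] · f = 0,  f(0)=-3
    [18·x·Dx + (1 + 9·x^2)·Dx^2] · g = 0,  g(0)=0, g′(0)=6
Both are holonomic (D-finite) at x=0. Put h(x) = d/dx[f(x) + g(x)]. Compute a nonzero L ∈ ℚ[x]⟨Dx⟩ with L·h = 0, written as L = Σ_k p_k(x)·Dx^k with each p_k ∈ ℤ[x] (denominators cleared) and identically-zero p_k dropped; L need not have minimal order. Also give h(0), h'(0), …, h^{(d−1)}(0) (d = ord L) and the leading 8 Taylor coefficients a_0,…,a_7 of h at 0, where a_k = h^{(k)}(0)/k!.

f: a_k = -3, -6, 6, -12, 30, -84, 252, -792, …
g: a_k = 0, 6, 0, -18, 0, 486/5, 0, -4374/7, …
L₀ := lclm(L_f,L_g); ord L₀ ≤ 1+2.
h₀' ⇒ L via d/dx closure of L₀.
L = (-18 - 180·x + 486·x^2 + 972·x^3) + (-15 - 72·x - 9·x^2 + 1944·x^3 + 3402·x^4)·Dx + (-1 + 5·x + 54·x^2 + 153·x^3 + 567·x^4 + 972·x^5)·Dx^2  (order 2).
h: a_k = 0, 12, -90, 120, 66, 1512, -9918, 20592, …
ICs: h(0) = 0, h′(0) = 12.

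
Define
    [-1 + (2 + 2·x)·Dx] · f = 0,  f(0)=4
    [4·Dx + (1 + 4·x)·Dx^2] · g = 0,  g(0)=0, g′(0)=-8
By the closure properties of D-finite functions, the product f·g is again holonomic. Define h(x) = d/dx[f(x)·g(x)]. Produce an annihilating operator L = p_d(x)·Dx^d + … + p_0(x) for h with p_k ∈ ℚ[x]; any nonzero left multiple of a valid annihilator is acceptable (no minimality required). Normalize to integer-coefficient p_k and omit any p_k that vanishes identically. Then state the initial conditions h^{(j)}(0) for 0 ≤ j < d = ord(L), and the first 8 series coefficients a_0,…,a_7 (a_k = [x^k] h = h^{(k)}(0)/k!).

L = (-83 - 40·x + 16·x^2) + (-196 - 372·x - 48·x^2 + 128·x^3)·Dx + (-20 - 104·x - 84·x^2 + 64·x^3 + 64·x^4)·Dx^2  (order 2).
h: a_k = -32, 96, -404, 5000/3, -81349/12, 547691/20, -52913387/480, 372033667/840, …
ICs: h(0) = -32, h′(0) = 96.

f: a_k = 4, 2, -1/2, 1/4, -5/32, 7/64, -21/256, 33/512, …
g: a_k = 0, -8, 16, -128/3, 128, -2048/5, 4096/3, -32768/7, …
h₀=f·g: eliminate ⇒ L₀, order ≤ 1·2.
Derive L from L₀ (diff closure).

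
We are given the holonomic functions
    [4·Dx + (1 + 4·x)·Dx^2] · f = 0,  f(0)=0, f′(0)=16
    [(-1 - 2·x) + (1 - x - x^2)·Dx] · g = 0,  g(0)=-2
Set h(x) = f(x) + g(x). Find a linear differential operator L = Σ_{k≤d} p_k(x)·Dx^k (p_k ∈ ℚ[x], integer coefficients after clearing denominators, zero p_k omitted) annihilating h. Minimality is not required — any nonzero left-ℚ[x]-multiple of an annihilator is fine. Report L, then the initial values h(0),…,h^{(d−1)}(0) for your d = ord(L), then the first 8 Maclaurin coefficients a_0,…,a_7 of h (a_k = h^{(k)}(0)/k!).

f: a_k = 0, 16, -32, 256/3, -256, 4096/5, -8192/3, 65536/7, …
g: a_k = -2, -2, -4, -6, -10, -16, -26, -42, …
Weyl lclm of L_f,L_g ⇒ L₀ (ord ≤ 3).
L = (-100 - 272·x - 392·x^2 - 144·x^3 - 96·x^4)·Dx + (7 - 96·x - 434·x^2 - 540·x^3 - 304·x^4 - 160·x^5)·Dx^2 + (4 + 25·x + 28·x^2 - 46·x^3 - 73·x^4 - 76·x^5 - 32·x^6)·Dx^3  (order 3).
h: a_k = -2, 14, -36, 238/3, -266, 4016/5, -8270/3, 65242/7, …
ICs: h(0) = -2, h′(0) = 14, h′′(0) = -72.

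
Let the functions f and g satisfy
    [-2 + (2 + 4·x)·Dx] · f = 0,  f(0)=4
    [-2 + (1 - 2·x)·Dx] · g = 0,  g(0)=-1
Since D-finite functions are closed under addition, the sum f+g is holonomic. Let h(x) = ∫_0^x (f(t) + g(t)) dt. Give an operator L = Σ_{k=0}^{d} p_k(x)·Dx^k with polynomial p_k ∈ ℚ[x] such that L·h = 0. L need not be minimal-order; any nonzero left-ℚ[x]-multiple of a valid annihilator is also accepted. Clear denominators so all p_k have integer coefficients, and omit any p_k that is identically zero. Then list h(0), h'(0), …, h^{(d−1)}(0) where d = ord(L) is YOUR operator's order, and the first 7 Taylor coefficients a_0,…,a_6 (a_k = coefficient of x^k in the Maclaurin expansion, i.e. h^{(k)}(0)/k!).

f: a_k = 4, 4, -2, 2, -5/2, 7/2, -21/4, …
g: a_k = -1, -2, -4, -8, -16, -32, -64, …
f+g: L₀ = lclm(L_f,L_g), ord ≤ 1+1.
h=∫₀ˣh₀: take L = L₀·Dx.
L = (10 + 12·x)·Dx + (-9 - 28·x - 36·x^2)·Dx^2 + (1 + 6·x - 4·x^2 - 24·x^3)·Dx^3  (order 3).
h: a_k = 0, 3, 1, -2, -3/2, -37/10, -19/4, …
ICs: h(0) = 0, h′(0) = 3, h′′(0) = 2.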